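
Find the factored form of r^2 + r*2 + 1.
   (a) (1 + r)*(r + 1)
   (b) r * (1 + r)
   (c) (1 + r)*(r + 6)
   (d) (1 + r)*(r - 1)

We need to factor r^2 + r*2 + 1.
The factored form is (1 + r)*(r + 1).
a) (1 + r)*(r + 1)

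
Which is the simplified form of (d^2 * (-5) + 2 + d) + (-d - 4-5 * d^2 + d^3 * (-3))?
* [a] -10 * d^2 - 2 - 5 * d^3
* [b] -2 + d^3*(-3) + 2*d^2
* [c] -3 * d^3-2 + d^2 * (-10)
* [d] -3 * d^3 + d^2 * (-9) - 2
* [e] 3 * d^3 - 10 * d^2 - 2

Adding the polynomials and combining like terms:
(d^2*(-5) + 2 + d) + (-d - 4 - 5*d^2 + d^3*(-3))
= -3 * d^3-2 + d^2 * (-10)
c) -3 * d^3-2 + d^2 * (-10)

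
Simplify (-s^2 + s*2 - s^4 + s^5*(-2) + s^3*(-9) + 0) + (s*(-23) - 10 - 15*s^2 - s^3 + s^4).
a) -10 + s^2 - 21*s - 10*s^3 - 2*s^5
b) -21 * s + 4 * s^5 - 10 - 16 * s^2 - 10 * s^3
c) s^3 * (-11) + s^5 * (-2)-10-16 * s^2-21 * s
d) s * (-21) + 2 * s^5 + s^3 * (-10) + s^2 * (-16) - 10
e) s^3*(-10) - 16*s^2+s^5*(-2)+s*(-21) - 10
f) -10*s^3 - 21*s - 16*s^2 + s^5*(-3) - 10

Adding the polynomials and combining like terms:
(-s^2 + s*2 - s^4 + s^5*(-2) + s^3*(-9) + 0) + (s*(-23) - 10 - 15*s^2 - s^3 + s^4)
= s^3*(-10) - 16*s^2+s^5*(-2)+s*(-21) - 10
e) s^3*(-10) - 16*s^2+s^5*(-2)+s*(-21) - 10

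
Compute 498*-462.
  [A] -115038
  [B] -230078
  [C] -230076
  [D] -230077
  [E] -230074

498 * -462 = -230076
C) -230076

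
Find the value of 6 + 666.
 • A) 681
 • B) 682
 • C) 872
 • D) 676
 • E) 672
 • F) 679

6 + 666 = 672
E) 672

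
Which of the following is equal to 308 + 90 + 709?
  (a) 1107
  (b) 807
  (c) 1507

First: 308 + 90 = 398
Then: 398 + 709 = 1107
a) 1107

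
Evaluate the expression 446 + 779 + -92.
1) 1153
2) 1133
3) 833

First: 446 + 779 = 1225
Then: 1225 + -92 = 1133
2) 1133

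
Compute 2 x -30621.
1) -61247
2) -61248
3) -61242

2 * -30621 = -61242
3) -61242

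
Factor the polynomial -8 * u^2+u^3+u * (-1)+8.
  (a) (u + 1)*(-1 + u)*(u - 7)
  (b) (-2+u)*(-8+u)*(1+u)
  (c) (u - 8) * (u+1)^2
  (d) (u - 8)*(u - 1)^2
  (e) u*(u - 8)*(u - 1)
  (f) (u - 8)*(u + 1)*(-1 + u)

We need to factor -8 * u^2+u^3+u * (-1)+8.
The factored form is (u - 8)*(u + 1)*(-1 + u).
f) (u - 8)*(u + 1)*(-1 + u)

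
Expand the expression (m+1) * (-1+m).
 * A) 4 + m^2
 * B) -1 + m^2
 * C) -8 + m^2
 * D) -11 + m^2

Expanding (m+1) * (-1+m):
= -1 + m^2
B) -1 + m^2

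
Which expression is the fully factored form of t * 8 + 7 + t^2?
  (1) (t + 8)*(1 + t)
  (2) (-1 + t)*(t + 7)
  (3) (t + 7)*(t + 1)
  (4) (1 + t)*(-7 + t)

We need to factor t * 8 + 7 + t^2.
The factored form is (t + 7)*(t + 1).
3) (t + 7)*(t + 1)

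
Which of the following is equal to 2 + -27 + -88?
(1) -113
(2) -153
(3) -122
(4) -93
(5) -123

First: 2 + -27 = -25
Then: -25 + -88 = -113
1) -113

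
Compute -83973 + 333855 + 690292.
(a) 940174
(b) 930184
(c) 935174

First: -83973 + 333855 = 249882
Then: 249882 + 690292 = 940174
a) 940174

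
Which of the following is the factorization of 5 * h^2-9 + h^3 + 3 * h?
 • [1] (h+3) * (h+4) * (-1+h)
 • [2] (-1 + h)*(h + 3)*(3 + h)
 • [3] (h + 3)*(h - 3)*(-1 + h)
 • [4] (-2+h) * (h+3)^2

We need to factor 5 * h^2-9 + h^3 + 3 * h.
The factored form is (-1 + h)*(h + 3)*(3 + h).
2) (-1 + h)*(h + 3)*(3 + h)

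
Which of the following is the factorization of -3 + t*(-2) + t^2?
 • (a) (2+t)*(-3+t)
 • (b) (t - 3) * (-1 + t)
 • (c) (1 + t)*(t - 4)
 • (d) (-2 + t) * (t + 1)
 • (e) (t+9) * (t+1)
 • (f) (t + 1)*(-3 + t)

We need to factor -3 + t*(-2) + t^2.
The factored form is (t + 1)*(-3 + t).
f) (t + 1)*(-3 + t)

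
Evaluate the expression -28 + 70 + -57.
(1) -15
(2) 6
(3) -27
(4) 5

First: -28 + 70 = 42
Then: 42 + -57 = -15
1) -15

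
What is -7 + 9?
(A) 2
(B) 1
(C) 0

-7 + 9 = 2
A) 2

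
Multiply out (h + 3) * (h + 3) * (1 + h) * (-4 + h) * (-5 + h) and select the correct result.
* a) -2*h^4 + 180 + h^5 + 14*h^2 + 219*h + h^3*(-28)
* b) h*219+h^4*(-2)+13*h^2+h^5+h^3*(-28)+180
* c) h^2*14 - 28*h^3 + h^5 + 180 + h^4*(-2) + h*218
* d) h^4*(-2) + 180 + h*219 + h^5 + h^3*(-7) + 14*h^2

Expanding (h + 3) * (h + 3) * (1 + h) * (-4 + h) * (-5 + h):
= -2*h^4 + 180 + h^5 + 14*h^2 + 219*h + h^3*(-28)
a) -2*h^4 + 180 + h^5 + 14*h^2 + 219*h + h^3*(-28)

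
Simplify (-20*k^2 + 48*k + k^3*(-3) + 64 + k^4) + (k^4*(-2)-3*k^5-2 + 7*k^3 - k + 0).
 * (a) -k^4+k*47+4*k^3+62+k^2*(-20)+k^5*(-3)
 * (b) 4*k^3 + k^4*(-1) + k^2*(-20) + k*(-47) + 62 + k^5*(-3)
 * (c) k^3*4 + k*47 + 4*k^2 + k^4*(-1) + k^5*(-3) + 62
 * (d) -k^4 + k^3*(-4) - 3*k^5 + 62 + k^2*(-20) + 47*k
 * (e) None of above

Adding the polynomials and combining like terms:
(-20*k^2 + 48*k + k^3*(-3) + 64 + k^4) + (k^4*(-2) - 3*k^5 - 2 + 7*k^3 - k + 0)
= -k^4+k*47+4*k^3+62+k^2*(-20)+k^5*(-3)
a) -k^4+k*47+4*k^3+62+k^2*(-20)+k^5*(-3)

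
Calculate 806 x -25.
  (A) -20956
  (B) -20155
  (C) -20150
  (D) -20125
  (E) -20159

806 * -25 = -20150
C) -20150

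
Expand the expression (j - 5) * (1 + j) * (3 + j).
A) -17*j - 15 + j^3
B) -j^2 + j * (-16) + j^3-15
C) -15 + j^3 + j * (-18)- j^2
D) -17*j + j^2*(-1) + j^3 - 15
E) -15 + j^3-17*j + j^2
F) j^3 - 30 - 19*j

Expanding (j - 5) * (1 + j) * (3 + j):
= -17*j + j^2*(-1) + j^3 - 15
D) -17*j + j^2*(-1) + j^3 - 15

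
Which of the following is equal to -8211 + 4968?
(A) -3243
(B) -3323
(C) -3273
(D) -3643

-8211 + 4968 = -3243
A) -3243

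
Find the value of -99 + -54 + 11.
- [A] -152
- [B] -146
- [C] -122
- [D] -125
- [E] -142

First: -99 + -54 = -153
Then: -153 + 11 = -142
E) -142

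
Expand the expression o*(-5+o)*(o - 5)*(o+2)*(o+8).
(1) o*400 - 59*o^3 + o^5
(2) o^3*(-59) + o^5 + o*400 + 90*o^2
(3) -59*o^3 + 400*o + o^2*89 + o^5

Expanding o*(-5+o)*(o - 5)*(o+2)*(o+8):
= o^3*(-59) + o^5 + o*400 + 90*o^2
2) o^3*(-59) + o^5 + o*400 + 90*o^2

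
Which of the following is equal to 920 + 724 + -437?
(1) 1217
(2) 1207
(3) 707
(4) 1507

First: 920 + 724 = 1644
Then: 1644 + -437 = 1207
2) 1207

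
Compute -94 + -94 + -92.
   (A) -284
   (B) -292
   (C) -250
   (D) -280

First: -94 + -94 = -188
Then: -188 + -92 = -280
D) -280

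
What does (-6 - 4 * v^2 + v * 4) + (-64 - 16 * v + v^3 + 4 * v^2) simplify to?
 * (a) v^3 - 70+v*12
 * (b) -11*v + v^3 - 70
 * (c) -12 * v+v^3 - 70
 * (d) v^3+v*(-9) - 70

Adding the polynomials and combining like terms:
(-6 - 4*v^2 + v*4) + (-64 - 16*v + v^3 + 4*v^2)
= -12 * v+v^3 - 70
c) -12 * v+v^3 - 70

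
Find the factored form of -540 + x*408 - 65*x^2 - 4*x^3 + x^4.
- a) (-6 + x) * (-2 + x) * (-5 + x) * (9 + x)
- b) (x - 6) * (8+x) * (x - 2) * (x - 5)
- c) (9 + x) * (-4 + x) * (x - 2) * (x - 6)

We need to factor -540 + x*408 - 65*x^2 - 4*x^3 + x^4.
The factored form is (-6 + x) * (-2 + x) * (-5 + x) * (9 + x).
a) (-6 + x) * (-2 + x) * (-5 + x) * (9 + x)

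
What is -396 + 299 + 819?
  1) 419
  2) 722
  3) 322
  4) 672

First: -396 + 299 = -97
Then: -97 + 819 = 722
2) 722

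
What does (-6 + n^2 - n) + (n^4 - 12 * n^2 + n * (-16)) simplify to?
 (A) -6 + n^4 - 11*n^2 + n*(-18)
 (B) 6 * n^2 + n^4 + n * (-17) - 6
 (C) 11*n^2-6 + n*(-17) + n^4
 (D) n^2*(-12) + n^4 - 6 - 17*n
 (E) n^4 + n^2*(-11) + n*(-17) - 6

Adding the polynomials and combining like terms:
(-6 + n^2 - n) + (n^4 - 12*n^2 + n*(-16))
= n^4 + n^2*(-11) + n*(-17) - 6
E) n^4 + n^2*(-11) + n*(-17) - 6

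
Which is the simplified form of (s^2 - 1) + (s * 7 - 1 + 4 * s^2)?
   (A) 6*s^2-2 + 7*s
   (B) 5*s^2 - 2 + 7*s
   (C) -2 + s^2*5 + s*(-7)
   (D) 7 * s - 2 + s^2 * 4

Adding the polynomials and combining like terms:
(s^2 - 1) + (s*7 - 1 + 4*s^2)
= 5*s^2 - 2 + 7*s
B) 5*s^2 - 2 + 7*s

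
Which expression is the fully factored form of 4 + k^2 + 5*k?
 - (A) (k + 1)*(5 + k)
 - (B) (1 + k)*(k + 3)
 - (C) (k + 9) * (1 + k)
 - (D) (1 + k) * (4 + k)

We need to factor 4 + k^2 + 5*k.
The factored form is (1 + k) * (4 + k).
D) (1 + k) * (4 + k)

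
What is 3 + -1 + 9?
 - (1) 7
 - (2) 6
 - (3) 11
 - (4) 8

First: 3 + -1 = 2
Then: 2 + 9 = 11
3) 11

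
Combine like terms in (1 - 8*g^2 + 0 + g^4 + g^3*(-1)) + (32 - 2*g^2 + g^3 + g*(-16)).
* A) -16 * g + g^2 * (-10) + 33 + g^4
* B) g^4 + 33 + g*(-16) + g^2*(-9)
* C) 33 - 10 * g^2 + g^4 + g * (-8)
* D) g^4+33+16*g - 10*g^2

Adding the polynomials and combining like terms:
(1 - 8*g^2 + 0 + g^4 + g^3*(-1)) + (32 - 2*g^2 + g^3 + g*(-16))
= -16 * g + g^2 * (-10) + 33 + g^4
A) -16 * g + g^2 * (-10) + 33 + g^4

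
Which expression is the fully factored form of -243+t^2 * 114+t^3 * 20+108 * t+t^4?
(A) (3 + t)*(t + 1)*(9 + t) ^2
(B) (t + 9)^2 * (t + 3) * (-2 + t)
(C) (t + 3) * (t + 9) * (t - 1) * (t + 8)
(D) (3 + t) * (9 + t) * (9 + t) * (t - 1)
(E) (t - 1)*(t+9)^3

We need to factor -243+t^2 * 114+t^3 * 20+108 * t+t^4.
The factored form is (3 + t) * (9 + t) * (9 + t) * (t - 1).
D) (3 + t) * (9 + t) * (9 + t) * (t - 1)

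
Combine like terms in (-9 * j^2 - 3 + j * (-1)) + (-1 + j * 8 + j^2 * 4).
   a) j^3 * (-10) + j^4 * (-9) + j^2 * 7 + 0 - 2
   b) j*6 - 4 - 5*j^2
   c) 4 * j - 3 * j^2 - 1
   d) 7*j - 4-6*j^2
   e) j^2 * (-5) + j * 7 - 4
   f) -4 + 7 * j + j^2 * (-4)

Adding the polynomials and combining like terms:
(-9*j^2 - 3 + j*(-1)) + (-1 + j*8 + j^2*4)
= j^2 * (-5) + j * 7 - 4
e) j^2 * (-5) + j * 7 - 4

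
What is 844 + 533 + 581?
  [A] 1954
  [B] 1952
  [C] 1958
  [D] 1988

First: 844 + 533 = 1377
Then: 1377 + 581 = 1958
C) 1958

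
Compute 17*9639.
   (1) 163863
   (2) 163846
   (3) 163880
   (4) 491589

17 * 9639 = 163863
1) 163863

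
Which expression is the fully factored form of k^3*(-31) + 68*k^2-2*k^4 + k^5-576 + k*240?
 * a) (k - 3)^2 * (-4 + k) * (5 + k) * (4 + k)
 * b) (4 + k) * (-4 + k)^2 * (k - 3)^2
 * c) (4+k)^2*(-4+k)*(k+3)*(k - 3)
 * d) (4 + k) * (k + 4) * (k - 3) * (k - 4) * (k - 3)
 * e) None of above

We need to factor k^3*(-31) + 68*k^2-2*k^4 + k^5-576 + k*240.
The factored form is (4 + k) * (k + 4) * (k - 3) * (k - 4) * (k - 3).
d) (4 + k) * (k + 4) * (k - 3) * (k - 4) * (k - 3)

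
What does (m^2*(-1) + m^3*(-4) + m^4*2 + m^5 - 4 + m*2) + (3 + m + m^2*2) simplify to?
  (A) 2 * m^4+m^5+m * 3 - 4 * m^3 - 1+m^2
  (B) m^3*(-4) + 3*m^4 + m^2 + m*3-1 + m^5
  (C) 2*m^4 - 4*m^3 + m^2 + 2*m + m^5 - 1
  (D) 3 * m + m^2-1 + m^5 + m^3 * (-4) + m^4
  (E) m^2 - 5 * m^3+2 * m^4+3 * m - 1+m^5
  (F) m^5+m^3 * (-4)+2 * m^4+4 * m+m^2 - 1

Adding the polynomials and combining like terms:
(m^2*(-1) + m^3*(-4) + m^4*2 + m^5 - 4 + m*2) + (3 + m + m^2*2)
= 2 * m^4+m^5+m * 3 - 4 * m^3 - 1+m^2
A) 2 * m^4+m^5+m * 3 - 4 * m^3 - 1+m^2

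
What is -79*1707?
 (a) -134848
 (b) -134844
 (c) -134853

-79 * 1707 = -134853
c) -134853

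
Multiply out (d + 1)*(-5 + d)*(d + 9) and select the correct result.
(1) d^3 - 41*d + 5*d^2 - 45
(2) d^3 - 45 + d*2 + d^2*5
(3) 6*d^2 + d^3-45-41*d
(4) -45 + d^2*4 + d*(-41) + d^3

Expanding (d + 1)*(-5 + d)*(d + 9):
= d^3 - 41*d + 5*d^2 - 45
1) d^3 - 41*d + 5*d^2 - 45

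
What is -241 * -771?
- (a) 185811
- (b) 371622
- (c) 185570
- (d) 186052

-241 * -771 = 185811
a) 185811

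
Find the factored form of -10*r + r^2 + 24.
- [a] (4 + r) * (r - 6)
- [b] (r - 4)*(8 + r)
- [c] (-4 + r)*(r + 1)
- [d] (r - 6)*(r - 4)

We need to factor -10*r + r^2 + 24.
The factored form is (r - 6)*(r - 4).
d) (r - 6)*(r - 4)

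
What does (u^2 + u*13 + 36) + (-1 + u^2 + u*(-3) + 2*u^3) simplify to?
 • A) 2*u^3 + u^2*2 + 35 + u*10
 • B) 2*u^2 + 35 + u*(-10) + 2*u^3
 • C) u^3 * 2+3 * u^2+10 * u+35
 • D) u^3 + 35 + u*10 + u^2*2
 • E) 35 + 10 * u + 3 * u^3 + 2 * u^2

Adding the polynomials and combining like terms:
(u^2 + u*13 + 36) + (-1 + u^2 + u*(-3) + 2*u^3)
= 2*u^3 + u^2*2 + 35 + u*10
A) 2*u^3 + u^2*2 + 35 + u*10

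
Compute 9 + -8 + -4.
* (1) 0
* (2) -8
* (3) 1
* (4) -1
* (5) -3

First: 9 + -8 = 1
Then: 1 + -4 = -3
5) -3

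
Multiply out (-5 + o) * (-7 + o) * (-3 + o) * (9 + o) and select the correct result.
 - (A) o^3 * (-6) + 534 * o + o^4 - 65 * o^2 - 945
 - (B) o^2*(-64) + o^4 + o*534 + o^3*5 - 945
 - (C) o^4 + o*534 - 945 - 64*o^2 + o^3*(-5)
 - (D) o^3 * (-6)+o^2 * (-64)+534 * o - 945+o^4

Expanding (-5 + o) * (-7 + o) * (-3 + o) * (9 + o):
= o^3 * (-6)+o^2 * (-64)+534 * o - 945+o^4
D) o^3 * (-6)+o^2 * (-64)+534 * o - 945+o^4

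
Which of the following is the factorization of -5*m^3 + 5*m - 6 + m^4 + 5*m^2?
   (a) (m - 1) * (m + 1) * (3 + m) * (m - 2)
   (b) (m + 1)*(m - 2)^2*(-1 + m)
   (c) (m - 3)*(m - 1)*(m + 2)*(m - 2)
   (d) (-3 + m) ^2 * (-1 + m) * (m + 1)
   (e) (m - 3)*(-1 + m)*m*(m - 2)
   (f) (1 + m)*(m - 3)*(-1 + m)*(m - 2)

We need to factor -5*m^3 + 5*m - 6 + m^4 + 5*m^2.
The factored form is (1 + m)*(m - 3)*(-1 + m)*(m - 2).
f) (1 + m)*(m - 3)*(-1 + m)*(m - 2)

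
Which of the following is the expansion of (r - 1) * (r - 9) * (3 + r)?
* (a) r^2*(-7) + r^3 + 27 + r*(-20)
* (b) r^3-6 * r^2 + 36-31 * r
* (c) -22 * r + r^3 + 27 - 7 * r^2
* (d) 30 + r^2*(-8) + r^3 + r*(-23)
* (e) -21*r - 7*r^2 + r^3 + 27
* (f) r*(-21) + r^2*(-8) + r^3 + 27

Expanding (r - 1) * (r - 9) * (3 + r):
= -21*r - 7*r^2 + r^3 + 27
e) -21*r - 7*r^2 + r^3 + 27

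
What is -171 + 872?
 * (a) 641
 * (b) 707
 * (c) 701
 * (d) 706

-171 + 872 = 701
c) 701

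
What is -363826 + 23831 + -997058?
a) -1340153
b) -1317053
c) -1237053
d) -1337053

First: -363826 + 23831 = -339995
Then: -339995 + -997058 = -1337053
d) -1337053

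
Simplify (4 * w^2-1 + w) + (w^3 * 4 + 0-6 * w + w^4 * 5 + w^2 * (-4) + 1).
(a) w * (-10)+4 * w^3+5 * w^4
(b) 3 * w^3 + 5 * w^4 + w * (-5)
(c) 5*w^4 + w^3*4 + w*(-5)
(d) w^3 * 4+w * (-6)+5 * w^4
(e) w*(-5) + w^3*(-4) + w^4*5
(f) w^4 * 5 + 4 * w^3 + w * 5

Adding the polynomials and combining like terms:
(4*w^2 - 1 + w) + (w^3*4 + 0 - 6*w + w^4*5 + w^2*(-4) + 1)
= 5*w^4 + w^3*4 + w*(-5)
c) 5*w^4 + w^3*4 + w*(-5)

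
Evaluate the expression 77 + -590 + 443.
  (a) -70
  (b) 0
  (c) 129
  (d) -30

First: 77 + -590 = -513
Then: -513 + 443 = -70
a) -70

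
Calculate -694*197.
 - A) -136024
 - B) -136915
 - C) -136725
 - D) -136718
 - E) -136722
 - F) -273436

-694 * 197 = -136718
D) -136718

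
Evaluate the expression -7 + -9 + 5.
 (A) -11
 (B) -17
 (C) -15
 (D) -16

First: -7 + -9 = -16
Then: -16 + 5 = -11
A) -11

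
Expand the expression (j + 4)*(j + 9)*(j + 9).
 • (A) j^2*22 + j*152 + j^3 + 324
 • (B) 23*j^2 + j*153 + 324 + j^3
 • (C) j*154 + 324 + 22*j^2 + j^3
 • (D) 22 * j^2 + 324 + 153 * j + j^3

Expanding (j + 4)*(j + 9)*(j + 9):
= 22 * j^2 + 324 + 153 * j + j^3
D) 22 * j^2 + 324 + 153 * j + j^3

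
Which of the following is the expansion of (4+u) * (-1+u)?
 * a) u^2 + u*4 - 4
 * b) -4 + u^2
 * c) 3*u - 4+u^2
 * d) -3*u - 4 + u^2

Expanding (4+u) * (-1+u):
= 3*u - 4+u^2
c) 3*u - 4+u^2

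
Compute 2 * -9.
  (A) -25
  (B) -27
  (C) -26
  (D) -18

2 * -9 = -18
D) -18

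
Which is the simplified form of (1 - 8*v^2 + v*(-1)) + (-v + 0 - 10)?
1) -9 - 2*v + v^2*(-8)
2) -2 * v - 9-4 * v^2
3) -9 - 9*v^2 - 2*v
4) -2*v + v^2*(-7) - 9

Adding the polynomials and combining like terms:
(1 - 8*v^2 + v*(-1)) + (-v + 0 - 10)
= -9 - 2*v + v^2*(-8)
1) -9 - 2*v + v^2*(-8)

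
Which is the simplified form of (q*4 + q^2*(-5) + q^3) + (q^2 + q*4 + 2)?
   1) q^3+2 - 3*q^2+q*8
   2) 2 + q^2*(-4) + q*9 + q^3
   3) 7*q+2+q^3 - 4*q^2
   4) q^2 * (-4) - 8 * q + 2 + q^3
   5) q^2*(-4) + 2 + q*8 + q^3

Adding the polynomials and combining like terms:
(q*4 + q^2*(-5) + q^3) + (q^2 + q*4 + 2)
= q^2*(-4) + 2 + q*8 + q^3
5) q^2*(-4) + 2 + q*8 + q^3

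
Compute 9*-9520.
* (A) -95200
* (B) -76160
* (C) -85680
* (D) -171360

9 * -9520 = -85680
C) -85680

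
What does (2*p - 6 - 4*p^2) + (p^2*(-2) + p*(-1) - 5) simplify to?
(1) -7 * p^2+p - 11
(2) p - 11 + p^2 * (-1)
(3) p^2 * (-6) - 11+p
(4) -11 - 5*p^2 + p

Adding the polynomials and combining like terms:
(2*p - 6 - 4*p^2) + (p^2*(-2) + p*(-1) - 5)
= p^2 * (-6) - 11+p
3) p^2 * (-6) - 11+p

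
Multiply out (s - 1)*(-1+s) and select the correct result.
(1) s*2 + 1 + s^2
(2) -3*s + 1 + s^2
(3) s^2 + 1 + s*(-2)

Expanding (s - 1)*(-1+s):
= s^2 + 1 + s*(-2)
3) s^2 + 1 + s*(-2)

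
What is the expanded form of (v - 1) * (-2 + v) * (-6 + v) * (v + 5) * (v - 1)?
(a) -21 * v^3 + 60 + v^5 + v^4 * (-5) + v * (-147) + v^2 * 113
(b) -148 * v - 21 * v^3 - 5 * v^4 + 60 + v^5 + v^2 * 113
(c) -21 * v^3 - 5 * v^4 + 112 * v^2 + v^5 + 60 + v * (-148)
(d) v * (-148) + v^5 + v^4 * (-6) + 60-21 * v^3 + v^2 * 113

Expanding (v - 1) * (-2 + v) * (-6 + v) * (v + 5) * (v - 1):
= -148 * v - 21 * v^3 - 5 * v^4 + 60 + v^5 + v^2 * 113
b) -148 * v - 21 * v^3 - 5 * v^4 + 60 + v^5 + v^2 * 113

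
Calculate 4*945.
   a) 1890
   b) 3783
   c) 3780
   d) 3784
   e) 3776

4 * 945 = 3780
c) 3780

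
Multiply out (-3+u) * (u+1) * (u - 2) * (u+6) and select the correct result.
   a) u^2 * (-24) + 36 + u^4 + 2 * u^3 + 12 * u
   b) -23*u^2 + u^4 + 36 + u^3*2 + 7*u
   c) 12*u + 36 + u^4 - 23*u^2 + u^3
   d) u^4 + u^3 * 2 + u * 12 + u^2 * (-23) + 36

Expanding (-3+u) * (u+1) * (u - 2) * (u+6):
= u^4 + u^3 * 2 + u * 12 + u^2 * (-23) + 36
d) u^4 + u^3 * 2 + u * 12 + u^2 * (-23) + 36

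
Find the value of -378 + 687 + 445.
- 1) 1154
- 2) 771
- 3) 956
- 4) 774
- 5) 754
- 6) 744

First: -378 + 687 = 309
Then: 309 + 445 = 754
5) 754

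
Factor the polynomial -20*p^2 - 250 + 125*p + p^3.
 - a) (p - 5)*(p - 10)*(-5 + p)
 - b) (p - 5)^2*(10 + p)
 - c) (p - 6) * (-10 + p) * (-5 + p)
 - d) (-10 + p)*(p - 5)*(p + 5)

We need to factor -20*p^2 - 250 + 125*p + p^3.
The factored form is (p - 5)*(p - 10)*(-5 + p).
a) (p - 5)*(p - 10)*(-5 + p)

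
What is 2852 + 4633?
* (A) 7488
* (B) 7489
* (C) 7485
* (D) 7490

2852 + 4633 = 7485
C) 7485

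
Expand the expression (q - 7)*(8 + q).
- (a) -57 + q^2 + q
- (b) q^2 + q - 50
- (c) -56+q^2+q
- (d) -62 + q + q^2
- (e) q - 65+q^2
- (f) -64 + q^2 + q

Expanding (q - 7)*(8 + q):
= -56+q^2+q
c) -56+q^2+q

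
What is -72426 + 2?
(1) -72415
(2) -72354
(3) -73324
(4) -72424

-72426 + 2 = -72424
4) -72424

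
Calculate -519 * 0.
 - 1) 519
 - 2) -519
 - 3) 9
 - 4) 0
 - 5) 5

-519 * 0 = 0
4) 0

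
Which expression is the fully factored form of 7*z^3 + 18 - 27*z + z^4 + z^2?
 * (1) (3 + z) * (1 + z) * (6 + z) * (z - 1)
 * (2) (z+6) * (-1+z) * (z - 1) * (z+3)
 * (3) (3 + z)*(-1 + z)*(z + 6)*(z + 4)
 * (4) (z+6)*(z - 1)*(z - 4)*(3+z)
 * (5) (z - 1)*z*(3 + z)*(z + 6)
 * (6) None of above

We need to factor 7*z^3 + 18 - 27*z + z^4 + z^2.
The factored form is (z+6) * (-1+z) * (z - 1) * (z+3).
2) (z+6) * (-1+z) * (z - 1) * (z+3)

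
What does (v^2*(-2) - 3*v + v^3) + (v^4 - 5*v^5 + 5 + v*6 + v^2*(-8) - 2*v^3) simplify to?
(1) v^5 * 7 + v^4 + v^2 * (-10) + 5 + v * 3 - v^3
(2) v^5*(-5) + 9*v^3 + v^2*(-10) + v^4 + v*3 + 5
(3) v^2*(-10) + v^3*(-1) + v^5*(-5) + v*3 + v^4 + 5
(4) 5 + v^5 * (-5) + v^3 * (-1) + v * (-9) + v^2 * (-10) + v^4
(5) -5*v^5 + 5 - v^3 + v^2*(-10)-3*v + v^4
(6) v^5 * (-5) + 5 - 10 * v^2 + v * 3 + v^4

Adding the polynomials and combining like terms:
(v^2*(-2) - 3*v + v^3) + (v^4 - 5*v^5 + 5 + v*6 + v^2*(-8) - 2*v^3)
= v^2*(-10) + v^3*(-1) + v^5*(-5) + v*3 + v^4 + 5
3) v^2*(-10) + v^3*(-1) + v^5*(-5) + v*3 + v^4 + 5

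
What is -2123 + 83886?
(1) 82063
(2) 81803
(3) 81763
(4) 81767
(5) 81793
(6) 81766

-2123 + 83886 = 81763
3) 81763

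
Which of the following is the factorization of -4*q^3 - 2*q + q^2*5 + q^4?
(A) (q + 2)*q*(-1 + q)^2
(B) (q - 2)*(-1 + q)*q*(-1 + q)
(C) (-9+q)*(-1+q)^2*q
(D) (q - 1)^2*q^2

We need to factor -4*q^3 - 2*q + q^2*5 + q^4.
The factored form is (q - 2)*(-1 + q)*q*(-1 + q).
B) (q - 2)*(-1 + q)*q*(-1 + q)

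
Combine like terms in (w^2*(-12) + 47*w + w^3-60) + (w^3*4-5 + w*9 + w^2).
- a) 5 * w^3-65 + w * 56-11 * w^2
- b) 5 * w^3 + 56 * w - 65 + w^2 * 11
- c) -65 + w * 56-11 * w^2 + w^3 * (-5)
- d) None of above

Adding the polynomials and combining like terms:
(w^2*(-12) + 47*w + w^3 - 60) + (w^3*4 - 5 + w*9 + w^2)
= 5 * w^3-65 + w * 56-11 * w^2
a) 5 * w^3-65 + w * 56-11 * w^2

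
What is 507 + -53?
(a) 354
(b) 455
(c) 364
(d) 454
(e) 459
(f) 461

507 + -53 = 454
d) 454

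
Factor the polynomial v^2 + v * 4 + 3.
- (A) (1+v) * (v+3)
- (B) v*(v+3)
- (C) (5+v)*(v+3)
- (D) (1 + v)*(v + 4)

We need to factor v^2 + v * 4 + 3.
The factored form is (1+v) * (v+3).
A) (1+v) * (v+3)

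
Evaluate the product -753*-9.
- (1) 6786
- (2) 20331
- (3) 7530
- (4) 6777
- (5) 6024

-753 * -9 = 6777
4) 6777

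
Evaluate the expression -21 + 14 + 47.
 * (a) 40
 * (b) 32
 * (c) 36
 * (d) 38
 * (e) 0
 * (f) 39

First: -21 + 14 = -7
Then: -7 + 47 = 40
a) 40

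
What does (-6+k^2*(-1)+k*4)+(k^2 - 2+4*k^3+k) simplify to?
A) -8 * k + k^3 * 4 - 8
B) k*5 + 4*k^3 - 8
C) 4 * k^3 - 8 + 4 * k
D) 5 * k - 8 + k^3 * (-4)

Adding the polynomials and combining like terms:
(-6 + k^2*(-1) + k*4) + (k^2 - 2 + 4*k^3 + k)
= k*5 + 4*k^3 - 8
B) k*5 + 4*k^3 - 8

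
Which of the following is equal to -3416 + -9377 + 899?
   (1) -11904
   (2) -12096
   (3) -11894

First: -3416 + -9377 = -12793
Then: -12793 + 899 = -11894
3) -11894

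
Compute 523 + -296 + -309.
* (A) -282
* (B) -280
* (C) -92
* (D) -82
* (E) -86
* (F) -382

First: 523 + -296 = 227
Then: 227 + -309 = -82
D) -82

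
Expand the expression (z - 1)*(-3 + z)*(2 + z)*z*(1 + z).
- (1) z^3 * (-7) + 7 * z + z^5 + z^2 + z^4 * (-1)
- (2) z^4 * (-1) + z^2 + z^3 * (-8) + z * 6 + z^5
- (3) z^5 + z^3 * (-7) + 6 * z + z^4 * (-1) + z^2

Expanding (z - 1)*(-3 + z)*(2 + z)*z*(1 + z):
= z^5 + z^3 * (-7) + 6 * z + z^4 * (-1) + z^2
3) z^5 + z^3 * (-7) + 6 * z + z^4 * (-1) + z^2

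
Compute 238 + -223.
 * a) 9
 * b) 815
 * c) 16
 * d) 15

238 + -223 = 15
d) 15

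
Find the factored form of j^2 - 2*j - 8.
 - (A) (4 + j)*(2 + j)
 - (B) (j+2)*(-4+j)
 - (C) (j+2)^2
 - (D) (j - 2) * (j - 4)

We need to factor j^2 - 2*j - 8.
The factored form is (j+2)*(-4+j).
B) (j+2)*(-4+j)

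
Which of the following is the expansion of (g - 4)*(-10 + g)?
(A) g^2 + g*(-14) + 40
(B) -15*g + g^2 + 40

Expanding (g - 4)*(-10 + g):
= g^2 + g*(-14) + 40
A) g^2 + g*(-14) + 40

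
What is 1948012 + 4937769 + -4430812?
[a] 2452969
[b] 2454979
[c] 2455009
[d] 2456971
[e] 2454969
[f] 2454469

First: 1948012 + 4937769 = 6885781
Then: 6885781 + -4430812 = 2454969
e) 2454969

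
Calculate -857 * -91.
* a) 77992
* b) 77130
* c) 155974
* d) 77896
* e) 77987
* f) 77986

-857 * -91 = 77987
e) 77987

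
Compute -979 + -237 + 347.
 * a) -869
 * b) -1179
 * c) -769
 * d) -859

First: -979 + -237 = -1216
Then: -1216 + 347 = -869
a) -869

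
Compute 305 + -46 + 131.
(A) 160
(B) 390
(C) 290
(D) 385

First: 305 + -46 = 259
Then: 259 + 131 = 390
B) 390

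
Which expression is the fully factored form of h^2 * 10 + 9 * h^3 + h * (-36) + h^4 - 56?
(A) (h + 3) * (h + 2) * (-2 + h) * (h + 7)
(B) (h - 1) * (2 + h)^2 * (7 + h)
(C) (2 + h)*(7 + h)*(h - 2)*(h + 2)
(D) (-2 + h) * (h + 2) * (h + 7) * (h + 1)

We need to factor h^2 * 10 + 9 * h^3 + h * (-36) + h^4 - 56.
The factored form is (2 + h)*(7 + h)*(h - 2)*(h + 2).
C) (2 + h)*(7 + h)*(h - 2)*(h + 2)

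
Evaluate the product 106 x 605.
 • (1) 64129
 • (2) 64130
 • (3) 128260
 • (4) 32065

106 * 605 = 64130
2) 64130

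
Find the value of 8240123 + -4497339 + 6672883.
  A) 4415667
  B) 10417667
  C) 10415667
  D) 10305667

First: 8240123 + -4497339 = 3742784
Then: 3742784 + 6672883 = 10415667
C) 10415667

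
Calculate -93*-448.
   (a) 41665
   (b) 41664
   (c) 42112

-93 * -448 = 41664
b) 41664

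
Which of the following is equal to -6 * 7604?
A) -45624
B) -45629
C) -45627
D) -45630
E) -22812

-6 * 7604 = -45624
A) -45624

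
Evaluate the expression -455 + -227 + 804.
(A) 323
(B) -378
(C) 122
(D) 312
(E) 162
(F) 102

First: -455 + -227 = -682
Then: -682 + 804 = 122
C) 122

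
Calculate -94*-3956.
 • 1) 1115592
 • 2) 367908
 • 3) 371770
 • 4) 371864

-94 * -3956 = 371864
4) 371864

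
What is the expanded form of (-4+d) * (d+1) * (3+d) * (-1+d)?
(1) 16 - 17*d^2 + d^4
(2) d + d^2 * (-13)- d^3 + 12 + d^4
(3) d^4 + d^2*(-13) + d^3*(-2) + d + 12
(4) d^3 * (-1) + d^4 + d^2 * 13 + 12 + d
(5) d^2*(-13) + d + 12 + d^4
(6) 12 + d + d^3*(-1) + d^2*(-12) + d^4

Expanding (-4+d) * (d+1) * (3+d) * (-1+d):
= d + d^2 * (-13)- d^3 + 12 + d^4
2) d + d^2 * (-13)- d^3 + 12 + d^4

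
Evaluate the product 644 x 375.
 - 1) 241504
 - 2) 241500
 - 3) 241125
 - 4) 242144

644 * 375 = 241500
2) 241500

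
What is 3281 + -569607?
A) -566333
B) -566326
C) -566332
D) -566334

3281 + -569607 = -566326
B) -566326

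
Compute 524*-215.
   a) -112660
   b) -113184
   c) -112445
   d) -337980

524 * -215 = -112660
a) -112660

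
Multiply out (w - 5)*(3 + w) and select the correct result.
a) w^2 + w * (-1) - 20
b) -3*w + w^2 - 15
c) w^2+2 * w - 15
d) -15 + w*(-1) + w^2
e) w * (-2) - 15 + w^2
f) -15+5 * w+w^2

Expanding (w - 5)*(3 + w):
= w * (-2) - 15 + w^2
e) w * (-2) - 15 + w^2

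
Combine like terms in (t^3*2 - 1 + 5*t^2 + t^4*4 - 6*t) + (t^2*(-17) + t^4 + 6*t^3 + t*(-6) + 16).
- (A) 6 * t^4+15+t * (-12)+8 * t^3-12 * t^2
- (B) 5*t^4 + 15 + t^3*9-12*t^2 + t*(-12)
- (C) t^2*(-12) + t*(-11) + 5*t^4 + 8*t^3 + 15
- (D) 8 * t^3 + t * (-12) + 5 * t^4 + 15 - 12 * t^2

Adding the polynomials and combining like terms:
(t^3*2 - 1 + 5*t^2 + t^4*4 - 6*t) + (t^2*(-17) + t^4 + 6*t^3 + t*(-6) + 16)
= 8 * t^3 + t * (-12) + 5 * t^4 + 15 - 12 * t^2
D) 8 * t^3 + t * (-12) + 5 * t^4 + 15 - 12 * t^2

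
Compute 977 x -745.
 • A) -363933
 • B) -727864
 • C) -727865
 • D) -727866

977 * -745 = -727865
C) -727865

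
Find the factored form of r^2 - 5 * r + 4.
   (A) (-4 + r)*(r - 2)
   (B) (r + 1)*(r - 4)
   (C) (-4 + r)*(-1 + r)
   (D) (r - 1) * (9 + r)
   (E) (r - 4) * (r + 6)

We need to factor r^2 - 5 * r + 4.
The factored form is (-4 + r)*(-1 + r).
C) (-4 + r)*(-1 + r)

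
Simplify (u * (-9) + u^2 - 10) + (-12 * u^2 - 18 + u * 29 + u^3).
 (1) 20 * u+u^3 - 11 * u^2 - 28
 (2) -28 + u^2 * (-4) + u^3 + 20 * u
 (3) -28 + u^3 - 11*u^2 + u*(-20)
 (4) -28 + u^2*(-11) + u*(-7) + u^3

Adding the polynomials and combining like terms:
(u*(-9) + u^2 - 10) + (-12*u^2 - 18 + u*29 + u^3)
= 20 * u+u^3 - 11 * u^2 - 28
1) 20 * u+u^3 - 11 * u^2 - 28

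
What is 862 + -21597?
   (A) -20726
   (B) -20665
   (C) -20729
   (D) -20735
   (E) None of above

862 + -21597 = -20735
D) -20735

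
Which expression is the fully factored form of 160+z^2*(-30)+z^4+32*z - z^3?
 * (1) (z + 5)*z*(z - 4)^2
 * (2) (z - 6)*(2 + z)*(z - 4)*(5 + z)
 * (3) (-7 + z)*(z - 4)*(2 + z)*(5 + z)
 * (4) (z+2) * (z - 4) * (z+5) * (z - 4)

We need to factor 160+z^2*(-30)+z^4+32*z - z^3.
The factored form is (z+2) * (z - 4) * (z+5) * (z - 4).
4) (z+2) * (z - 4) * (z+5) * (z - 4)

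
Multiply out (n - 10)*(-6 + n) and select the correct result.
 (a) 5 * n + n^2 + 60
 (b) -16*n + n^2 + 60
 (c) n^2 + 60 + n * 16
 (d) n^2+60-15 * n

Expanding (n - 10)*(-6 + n):
= -16*n + n^2 + 60
b) -16*n + n^2 + 60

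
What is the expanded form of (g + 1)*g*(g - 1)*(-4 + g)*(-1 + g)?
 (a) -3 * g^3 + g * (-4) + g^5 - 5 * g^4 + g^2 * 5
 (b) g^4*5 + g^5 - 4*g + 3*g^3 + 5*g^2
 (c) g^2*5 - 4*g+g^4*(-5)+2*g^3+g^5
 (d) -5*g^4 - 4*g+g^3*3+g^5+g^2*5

Expanding (g + 1)*g*(g - 1)*(-4 + g)*(-1 + g):
= -5*g^4 - 4*g+g^3*3+g^5+g^2*5
d) -5*g^4 - 4*g+g^3*3+g^5+g^2*5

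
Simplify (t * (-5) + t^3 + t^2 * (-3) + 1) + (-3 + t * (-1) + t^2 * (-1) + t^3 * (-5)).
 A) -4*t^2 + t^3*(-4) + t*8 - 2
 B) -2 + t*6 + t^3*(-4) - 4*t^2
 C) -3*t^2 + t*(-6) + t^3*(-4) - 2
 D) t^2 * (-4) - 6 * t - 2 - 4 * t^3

Adding the polynomials and combining like terms:
(t*(-5) + t^3 + t^2*(-3) + 1) + (-3 + t*(-1) + t^2*(-1) + t^3*(-5))
= t^2 * (-4) - 6 * t - 2 - 4 * t^3
D) t^2 * (-4) - 6 * t - 2 - 4 * t^3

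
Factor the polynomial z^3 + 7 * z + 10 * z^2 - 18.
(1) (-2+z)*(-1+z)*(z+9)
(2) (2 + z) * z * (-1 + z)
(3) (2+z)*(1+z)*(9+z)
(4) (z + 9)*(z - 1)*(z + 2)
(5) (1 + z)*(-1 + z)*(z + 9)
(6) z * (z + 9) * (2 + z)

We need to factor z^3 + 7 * z + 10 * z^2 - 18.
The factored form is (z + 9)*(z - 1)*(z + 2).
4) (z + 9)*(z - 1)*(z + 2)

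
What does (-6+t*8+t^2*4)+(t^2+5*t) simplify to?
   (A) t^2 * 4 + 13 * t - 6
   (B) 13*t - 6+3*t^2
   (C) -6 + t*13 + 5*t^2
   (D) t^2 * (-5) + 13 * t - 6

Adding the polynomials and combining like terms:
(-6 + t*8 + t^2*4) + (t^2 + 5*t)
= -6 + t*13 + 5*t^2
C) -6 + t*13 + 5*t^2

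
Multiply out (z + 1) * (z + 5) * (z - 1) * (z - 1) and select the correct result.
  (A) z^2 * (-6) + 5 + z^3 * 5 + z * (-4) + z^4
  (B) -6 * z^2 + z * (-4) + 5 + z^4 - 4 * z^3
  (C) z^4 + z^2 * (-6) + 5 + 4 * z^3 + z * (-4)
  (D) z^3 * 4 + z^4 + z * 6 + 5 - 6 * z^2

Expanding (z + 1) * (z + 5) * (z - 1) * (z - 1):
= z^4 + z^2 * (-6) + 5 + 4 * z^3 + z * (-4)
C) z^4 + z^2 * (-6) + 5 + 4 * z^3 + z * (-4)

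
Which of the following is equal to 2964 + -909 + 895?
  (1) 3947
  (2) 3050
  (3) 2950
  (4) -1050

First: 2964 + -909 = 2055
Then: 2055 + 895 = 2950
3) 2950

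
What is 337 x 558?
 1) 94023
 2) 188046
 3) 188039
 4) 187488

337 * 558 = 188046
2) 188046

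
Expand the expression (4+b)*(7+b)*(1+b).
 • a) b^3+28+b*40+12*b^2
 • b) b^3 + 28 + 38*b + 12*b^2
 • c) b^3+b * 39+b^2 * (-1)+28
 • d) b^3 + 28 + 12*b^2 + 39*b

Expanding (4+b)*(7+b)*(1+b):
= b^3 + 28 + 12*b^2 + 39*b
d) b^3 + 28 + 12*b^2 + 39*b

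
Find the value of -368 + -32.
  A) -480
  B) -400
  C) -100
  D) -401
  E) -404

-368 + -32 = -400
B) -400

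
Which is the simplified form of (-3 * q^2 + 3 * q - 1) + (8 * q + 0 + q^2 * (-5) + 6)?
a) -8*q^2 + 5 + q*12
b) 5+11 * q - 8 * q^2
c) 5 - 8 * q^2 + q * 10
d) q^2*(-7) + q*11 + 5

Adding the polynomials and combining like terms:
(-3*q^2 + 3*q - 1) + (8*q + 0 + q^2*(-5) + 6)
= 5+11 * q - 8 * q^2
b) 5+11 * q - 8 * q^2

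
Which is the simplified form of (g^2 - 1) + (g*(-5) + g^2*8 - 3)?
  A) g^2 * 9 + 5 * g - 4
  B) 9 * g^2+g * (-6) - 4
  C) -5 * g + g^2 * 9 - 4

Adding the polynomials and combining like terms:
(g^2 - 1) + (g*(-5) + g^2*8 - 3)
= -5 * g + g^2 * 9 - 4
C) -5 * g + g^2 * 9 - 4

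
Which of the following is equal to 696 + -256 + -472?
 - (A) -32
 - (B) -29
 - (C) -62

First: 696 + -256 = 440
Then: 440 + -472 = -32
A) -32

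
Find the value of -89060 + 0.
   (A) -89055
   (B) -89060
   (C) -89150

-89060 + 0 = -89060
B) -89060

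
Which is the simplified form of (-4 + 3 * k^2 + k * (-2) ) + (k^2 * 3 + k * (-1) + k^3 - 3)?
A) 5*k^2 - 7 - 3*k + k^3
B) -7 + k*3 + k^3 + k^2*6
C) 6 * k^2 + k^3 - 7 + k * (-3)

Adding the polynomials and combining like terms:
(-4 + 3*k^2 + k*(-2)) + (k^2*3 + k*(-1) + k^3 - 3)
= 6 * k^2 + k^3 - 7 + k * (-3)
C) 6 * k^2 + k^3 - 7 + k * (-3)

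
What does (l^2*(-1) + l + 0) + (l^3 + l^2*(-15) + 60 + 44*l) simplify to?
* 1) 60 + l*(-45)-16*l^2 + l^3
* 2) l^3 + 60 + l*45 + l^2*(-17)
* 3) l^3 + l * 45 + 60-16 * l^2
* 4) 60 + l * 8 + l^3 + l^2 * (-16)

Adding the polynomials and combining like terms:
(l^2*(-1) + l + 0) + (l^3 + l^2*(-15) + 60 + 44*l)
= l^3 + l * 45 + 60-16 * l^2
3) l^3 + l * 45 + 60-16 * l^2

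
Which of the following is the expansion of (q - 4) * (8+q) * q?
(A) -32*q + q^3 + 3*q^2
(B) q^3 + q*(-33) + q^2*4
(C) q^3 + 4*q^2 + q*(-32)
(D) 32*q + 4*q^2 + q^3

Expanding (q - 4) * (8+q) * q:
= q^3 + 4*q^2 + q*(-32)
C) q^3 + 4*q^2 + q*(-32)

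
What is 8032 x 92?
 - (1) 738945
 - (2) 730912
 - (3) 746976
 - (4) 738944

8032 * 92 = 738944
4) 738944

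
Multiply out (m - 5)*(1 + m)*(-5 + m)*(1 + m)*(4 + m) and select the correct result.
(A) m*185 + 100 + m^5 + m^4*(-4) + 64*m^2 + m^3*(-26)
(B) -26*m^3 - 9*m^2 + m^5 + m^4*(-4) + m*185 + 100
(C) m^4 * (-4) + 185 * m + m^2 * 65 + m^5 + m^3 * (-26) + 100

Expanding (m - 5)*(1 + m)*(-5 + m)*(1 + m)*(4 + m):
= m*185 + 100 + m^5 + m^4*(-4) + 64*m^2 + m^3*(-26)
A) m*185 + 100 + m^5 + m^4*(-4) + 64*m^2 + m^3*(-26)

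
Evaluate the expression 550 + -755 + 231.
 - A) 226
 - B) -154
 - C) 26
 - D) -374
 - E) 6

First: 550 + -755 = -205
Then: -205 + 231 = 26
C) 26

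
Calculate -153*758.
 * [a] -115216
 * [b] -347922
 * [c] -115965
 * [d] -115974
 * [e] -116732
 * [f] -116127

-153 * 758 = -115974
d) -115974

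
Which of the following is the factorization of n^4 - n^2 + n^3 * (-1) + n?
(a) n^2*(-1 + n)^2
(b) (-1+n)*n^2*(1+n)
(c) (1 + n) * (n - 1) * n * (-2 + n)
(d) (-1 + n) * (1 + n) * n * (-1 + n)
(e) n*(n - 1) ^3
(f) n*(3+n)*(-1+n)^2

We need to factor n^4 - n^2 + n^3 * (-1) + n.
The factored form is (-1 + n) * (1 + n) * n * (-1 + n).
d) (-1 + n) * (1 + n) * n * (-1 + n)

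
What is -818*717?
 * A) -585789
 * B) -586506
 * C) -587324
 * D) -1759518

-818 * 717 = -586506
B) -586506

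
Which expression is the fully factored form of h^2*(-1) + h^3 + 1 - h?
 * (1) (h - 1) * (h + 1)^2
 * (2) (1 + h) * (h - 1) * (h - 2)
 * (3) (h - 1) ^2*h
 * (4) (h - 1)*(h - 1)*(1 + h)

We need to factor h^2*(-1) + h^3 + 1 - h.
The factored form is (h - 1)*(h - 1)*(1 + h).
4) (h - 1)*(h - 1)*(1 + h)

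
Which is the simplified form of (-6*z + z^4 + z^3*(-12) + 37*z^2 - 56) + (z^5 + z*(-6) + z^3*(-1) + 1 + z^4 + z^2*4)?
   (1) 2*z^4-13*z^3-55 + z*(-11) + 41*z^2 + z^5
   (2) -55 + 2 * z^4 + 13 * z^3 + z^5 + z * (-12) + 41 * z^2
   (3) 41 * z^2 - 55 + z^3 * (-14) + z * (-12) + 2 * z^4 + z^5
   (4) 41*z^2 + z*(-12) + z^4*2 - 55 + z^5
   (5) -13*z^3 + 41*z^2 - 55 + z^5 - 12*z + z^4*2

Adding the polynomials and combining like terms:
(-6*z + z^4 + z^3*(-12) + 37*z^2 - 56) + (z^5 + z*(-6) + z^3*(-1) + 1 + z^4 + z^2*4)
= -13*z^3 + 41*z^2 - 55 + z^5 - 12*z + z^4*2
5) -13*z^3 + 41*z^2 - 55 + z^5 - 12*z + z^4*2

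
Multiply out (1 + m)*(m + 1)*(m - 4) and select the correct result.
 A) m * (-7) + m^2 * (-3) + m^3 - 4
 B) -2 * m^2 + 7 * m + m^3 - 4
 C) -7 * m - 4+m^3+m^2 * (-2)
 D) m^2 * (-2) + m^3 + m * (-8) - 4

Expanding (1 + m)*(m + 1)*(m - 4):
= -7 * m - 4+m^3+m^2 * (-2)
C) -7 * m - 4+m^3+m^2 * (-2)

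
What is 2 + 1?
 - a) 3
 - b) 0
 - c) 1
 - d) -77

2 + 1 = 3
a) 3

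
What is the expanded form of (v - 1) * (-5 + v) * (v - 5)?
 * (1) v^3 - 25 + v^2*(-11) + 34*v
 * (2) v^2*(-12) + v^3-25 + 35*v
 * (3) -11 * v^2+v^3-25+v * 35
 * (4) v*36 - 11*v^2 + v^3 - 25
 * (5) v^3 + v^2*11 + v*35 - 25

Expanding (v - 1) * (-5 + v) * (v - 5):
= -11 * v^2+v^3-25+v * 35
3) -11 * v^2+v^3-25+v * 35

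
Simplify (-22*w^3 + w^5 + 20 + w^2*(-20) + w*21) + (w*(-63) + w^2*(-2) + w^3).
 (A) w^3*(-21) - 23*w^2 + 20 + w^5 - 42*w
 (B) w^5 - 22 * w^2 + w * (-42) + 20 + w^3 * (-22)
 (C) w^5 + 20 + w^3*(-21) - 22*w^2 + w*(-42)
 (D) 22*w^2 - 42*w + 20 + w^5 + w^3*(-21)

Adding the polynomials and combining like terms:
(-22*w^3 + w^5 + 20 + w^2*(-20) + w*21) + (w*(-63) + w^2*(-2) + w^3)
= w^5 + 20 + w^3*(-21) - 22*w^2 + w*(-42)
C) w^5 + 20 + w^3*(-21) - 22*w^2 + w*(-42)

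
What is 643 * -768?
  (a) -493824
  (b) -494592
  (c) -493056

643 * -768 = -493824
a) -493824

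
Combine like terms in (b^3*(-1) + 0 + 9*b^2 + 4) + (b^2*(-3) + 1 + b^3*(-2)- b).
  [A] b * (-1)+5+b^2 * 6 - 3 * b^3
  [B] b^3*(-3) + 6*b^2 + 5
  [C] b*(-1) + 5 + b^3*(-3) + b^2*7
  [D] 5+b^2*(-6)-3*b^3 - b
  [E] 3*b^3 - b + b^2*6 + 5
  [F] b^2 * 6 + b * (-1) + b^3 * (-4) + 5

Adding the polynomials and combining like terms:
(b^3*(-1) + 0 + 9*b^2 + 4) + (b^2*(-3) + 1 + b^3*(-2) - b)
= b * (-1)+5+b^2 * 6 - 3 * b^3
A) b * (-1)+5+b^2 * 6 - 3 * b^3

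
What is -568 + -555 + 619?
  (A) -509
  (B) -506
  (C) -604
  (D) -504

First: -568 + -555 = -1123
Then: -1123 + 619 = -504
D) -504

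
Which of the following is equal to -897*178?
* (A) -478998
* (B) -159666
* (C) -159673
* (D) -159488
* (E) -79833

-897 * 178 = -159666
B) -159666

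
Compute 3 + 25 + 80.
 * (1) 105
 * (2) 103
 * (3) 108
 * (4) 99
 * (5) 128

First: 3 + 25 = 28
Then: 28 + 80 = 108
3) 108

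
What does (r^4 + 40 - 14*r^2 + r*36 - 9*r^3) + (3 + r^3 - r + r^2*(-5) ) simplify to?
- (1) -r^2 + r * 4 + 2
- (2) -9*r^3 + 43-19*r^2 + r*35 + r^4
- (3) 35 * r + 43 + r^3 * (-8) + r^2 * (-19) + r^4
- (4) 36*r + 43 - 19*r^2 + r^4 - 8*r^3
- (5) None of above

Adding the polynomials and combining like terms:
(r^4 + 40 - 14*r^2 + r*36 - 9*r^3) + (3 + r^3 - r + r^2*(-5))
= 35 * r + 43 + r^3 * (-8) + r^2 * (-19) + r^4
3) 35 * r + 43 + r^3 * (-8) + r^2 * (-19) + r^4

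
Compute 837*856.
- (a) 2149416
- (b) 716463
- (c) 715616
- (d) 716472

837 * 856 = 716472
d) 716472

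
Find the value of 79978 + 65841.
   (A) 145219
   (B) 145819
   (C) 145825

79978 + 65841 = 145819
B) 145819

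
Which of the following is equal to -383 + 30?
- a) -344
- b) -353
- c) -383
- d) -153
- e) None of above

-383 + 30 = -353
b) -353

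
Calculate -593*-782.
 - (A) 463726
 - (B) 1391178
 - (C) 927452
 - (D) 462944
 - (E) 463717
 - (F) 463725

-593 * -782 = 463726
A) 463726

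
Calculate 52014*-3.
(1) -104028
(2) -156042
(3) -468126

52014 * -3 = -156042
2) -156042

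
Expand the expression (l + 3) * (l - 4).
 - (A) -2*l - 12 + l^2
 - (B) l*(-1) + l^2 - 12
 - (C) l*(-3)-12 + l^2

Expanding (l + 3) * (l - 4):
= l*(-1) + l^2 - 12
B) l*(-1) + l^2 - 12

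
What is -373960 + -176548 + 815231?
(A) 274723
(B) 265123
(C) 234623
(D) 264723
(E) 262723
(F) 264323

First: -373960 + -176548 = -550508
Then: -550508 + 815231 = 264723
D) 264723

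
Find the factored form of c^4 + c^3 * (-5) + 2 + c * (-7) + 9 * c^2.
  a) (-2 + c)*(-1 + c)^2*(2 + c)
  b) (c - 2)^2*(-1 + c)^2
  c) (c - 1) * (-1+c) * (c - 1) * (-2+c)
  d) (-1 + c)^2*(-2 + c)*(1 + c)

We need to factor c^4 + c^3 * (-5) + 2 + c * (-7) + 9 * c^2.
The factored form is (c - 1) * (-1+c) * (c - 1) * (-2+c).
c) (c - 1) * (-1+c) * (c - 1) * (-2+c)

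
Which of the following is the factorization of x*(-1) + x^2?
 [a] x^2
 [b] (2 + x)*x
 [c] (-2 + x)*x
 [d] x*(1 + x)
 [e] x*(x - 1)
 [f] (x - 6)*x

We need to factor x*(-1) + x^2.
The factored form is x*(x - 1).
e) x*(x - 1)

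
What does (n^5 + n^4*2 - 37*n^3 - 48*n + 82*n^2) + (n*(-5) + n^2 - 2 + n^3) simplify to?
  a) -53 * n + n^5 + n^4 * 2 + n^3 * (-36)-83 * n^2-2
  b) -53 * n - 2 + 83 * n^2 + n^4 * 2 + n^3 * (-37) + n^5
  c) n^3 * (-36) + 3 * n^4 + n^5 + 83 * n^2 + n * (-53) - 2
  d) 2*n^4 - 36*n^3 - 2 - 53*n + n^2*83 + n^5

Adding the polynomials and combining like terms:
(n^5 + n^4*2 - 37*n^3 - 48*n + 82*n^2) + (n*(-5) + n^2 - 2 + n^3)
= 2*n^4 - 36*n^3 - 2 - 53*n + n^2*83 + n^5
d) 2*n^4 - 36*n^3 - 2 - 53*n + n^2*83 + n^5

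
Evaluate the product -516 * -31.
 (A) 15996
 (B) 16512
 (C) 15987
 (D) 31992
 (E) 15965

-516 * -31 = 15996
A) 15996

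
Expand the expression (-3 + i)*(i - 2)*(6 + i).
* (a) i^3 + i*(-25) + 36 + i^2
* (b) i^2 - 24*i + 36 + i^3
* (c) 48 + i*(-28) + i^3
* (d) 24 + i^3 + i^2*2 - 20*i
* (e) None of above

Expanding (-3 + i)*(i - 2)*(6 + i):
= i^2 - 24*i + 36 + i^3
b) i^2 - 24*i + 36 + i^3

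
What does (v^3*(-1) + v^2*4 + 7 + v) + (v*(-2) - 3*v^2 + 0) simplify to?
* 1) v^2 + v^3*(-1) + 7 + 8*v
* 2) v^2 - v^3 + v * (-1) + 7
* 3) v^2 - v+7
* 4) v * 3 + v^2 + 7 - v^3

Adding the polynomials and combining like terms:
(v^3*(-1) + v^2*4 + 7 + v) + (v*(-2) - 3*v^2 + 0)
= v^2 - v^3 + v * (-1) + 7
2) v^2 - v^3 + v * (-1) + 7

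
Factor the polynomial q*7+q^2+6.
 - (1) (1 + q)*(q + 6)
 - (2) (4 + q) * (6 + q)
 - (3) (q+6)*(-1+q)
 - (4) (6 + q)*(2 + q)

We need to factor q*7+q^2+6.
The factored form is (1 + q)*(q + 6).
1) (1 + q)*(q + 6)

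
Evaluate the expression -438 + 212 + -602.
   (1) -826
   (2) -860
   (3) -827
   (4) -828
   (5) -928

First: -438 + 212 = -226
Then: -226 + -602 = -828
4) -828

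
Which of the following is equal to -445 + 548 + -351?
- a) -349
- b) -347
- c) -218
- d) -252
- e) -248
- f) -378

First: -445 + 548 = 103
Then: 103 + -351 = -248
e) -248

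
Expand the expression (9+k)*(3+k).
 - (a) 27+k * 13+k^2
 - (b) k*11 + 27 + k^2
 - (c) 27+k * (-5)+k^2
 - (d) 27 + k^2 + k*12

Expanding (9+k)*(3+k):
= 27 + k^2 + k*12
d) 27 + k^2 + k*12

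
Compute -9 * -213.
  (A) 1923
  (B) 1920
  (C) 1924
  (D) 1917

-9 * -213 = 1917
D) 1917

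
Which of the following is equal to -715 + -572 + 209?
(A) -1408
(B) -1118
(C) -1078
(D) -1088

First: -715 + -572 = -1287
Then: -1287 + 209 = -1078
C) -1078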